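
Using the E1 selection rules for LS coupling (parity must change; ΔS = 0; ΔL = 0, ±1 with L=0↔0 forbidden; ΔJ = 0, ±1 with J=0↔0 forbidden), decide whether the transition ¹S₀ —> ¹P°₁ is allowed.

Reading off the term symbols: S 0→0, L 0→1, J 0→1, parity even→odd.
Parity must change: even → odd — ✓.
ΔS = 0: S: 0 → 0 — ✓.
ΔL = 0, ±1 (not L=0↔0): L: 0 → 1, ΔL = +1 — ✓.
ΔJ = 0, ±1 (not J=0↔0): J: 0 → 1, ΔJ = +1 — ✓.
All four E1 rules are satisfied.

allowed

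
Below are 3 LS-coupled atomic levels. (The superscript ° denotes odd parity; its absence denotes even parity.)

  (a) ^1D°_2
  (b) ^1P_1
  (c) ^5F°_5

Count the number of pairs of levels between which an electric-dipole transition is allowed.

(a)–(b): allowed.
(a)–(c): forbidden (parity, ΔS, ΔJ).
(b)–(c): forbidden (ΔS, ΔL, ΔJ).
Allowed pairs: 1 of 3.

1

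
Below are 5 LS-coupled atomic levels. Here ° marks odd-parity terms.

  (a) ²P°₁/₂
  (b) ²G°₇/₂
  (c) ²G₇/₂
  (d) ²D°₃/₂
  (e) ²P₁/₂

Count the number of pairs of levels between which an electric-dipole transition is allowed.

3

(a)–(b): forbidden (parity, ΔL, ΔJ).
(a)–(c): forbidden (ΔL, ΔJ).
(a)–(d): forbidden (parity).
(a)–(e): allowed.
(b)–(c): allowed.
(b)–(d): forbidden (parity, ΔL, ΔJ).
(b)–(e): forbidden (ΔL, ΔJ).
(c)–(d): forbidden (ΔL, ΔJ).
(c)–(e): forbidden (parity, ΔL, ΔJ).
(d)–(e): allowed.
Allowed pairs: 3 of 10.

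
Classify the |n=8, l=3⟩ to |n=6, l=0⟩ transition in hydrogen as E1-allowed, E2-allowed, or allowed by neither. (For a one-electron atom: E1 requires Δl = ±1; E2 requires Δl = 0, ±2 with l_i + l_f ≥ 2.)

Δl = 0 − 3 = -3; l_i + l_f = 3.
E1 (Δl = ±1): not satisfied.
E2 (Δl = 0,±2, l_i+l_f ≥ 2): not satisfied.

neither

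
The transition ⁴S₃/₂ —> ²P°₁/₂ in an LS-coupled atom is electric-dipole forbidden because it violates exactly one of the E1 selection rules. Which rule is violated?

Parity must change: even → odd — passes.
ΔS = 0: S: 3/2 → 1/2 — fails.
ΔL = 0, ±1 (not L=0↔0): L: 0 → 1, ΔL = +1 — passes.
ΔJ = 0, ±1 (not J=0↔0): J: 3/2 → 1/2, ΔJ = -1 — passes.

the ΔS = 0 rule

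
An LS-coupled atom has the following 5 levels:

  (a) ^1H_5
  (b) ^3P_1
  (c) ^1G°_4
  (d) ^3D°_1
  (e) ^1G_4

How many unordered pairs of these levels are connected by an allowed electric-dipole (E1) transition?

(a)–(b): forbidden (parity, ΔS, ΔL, ΔJ).
(a)–(c): allowed.
(a)–(d): forbidden (ΔS, ΔL, ΔJ).
(a)–(e): forbidden (parity).
(b)–(c): forbidden (ΔS, ΔL, ΔJ).
(b)–(d): allowed.
(b)–(e): forbidden (parity, ΔS, ΔL, ΔJ).
(c)–(d): forbidden (parity, ΔS, ΔL, ΔJ).
(c)–(e): allowed.
(d)–(e): forbidden (ΔS, ΔL, ΔJ).
Allowed pairs: 3 of 10.

3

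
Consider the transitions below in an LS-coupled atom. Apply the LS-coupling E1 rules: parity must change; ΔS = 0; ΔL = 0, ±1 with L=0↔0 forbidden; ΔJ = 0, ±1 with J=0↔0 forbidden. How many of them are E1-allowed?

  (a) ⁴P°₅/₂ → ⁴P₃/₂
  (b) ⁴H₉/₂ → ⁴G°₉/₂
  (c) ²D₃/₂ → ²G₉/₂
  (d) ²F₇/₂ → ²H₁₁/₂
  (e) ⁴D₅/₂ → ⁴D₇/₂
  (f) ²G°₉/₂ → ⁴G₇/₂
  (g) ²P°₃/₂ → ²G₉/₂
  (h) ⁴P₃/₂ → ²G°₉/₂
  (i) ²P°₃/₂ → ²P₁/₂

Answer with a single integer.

(a) allowed
(b) allowed
(c) forbidden (parity, ΔL, ΔJ fail)
(d) forbidden (parity, ΔL, ΔJ fail)
(e) forbidden (parity fails)
(f) forbidden (ΔS fails)
(g) forbidden (ΔL, ΔJ fail)
(h) forbidden (ΔS, ΔL, ΔJ fail)
(i) allowed
Total allowed: 3 of 9.

3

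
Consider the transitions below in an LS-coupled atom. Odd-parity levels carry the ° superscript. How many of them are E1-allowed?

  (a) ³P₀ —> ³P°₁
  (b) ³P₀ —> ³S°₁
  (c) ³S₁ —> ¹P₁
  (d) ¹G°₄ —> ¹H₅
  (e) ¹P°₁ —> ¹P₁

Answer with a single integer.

(a) allowed
(b) allowed
(c) forbidden (parity, ΔS fail)
(d) allowed
(e) allowed
Total allowed: 4 of 5.

4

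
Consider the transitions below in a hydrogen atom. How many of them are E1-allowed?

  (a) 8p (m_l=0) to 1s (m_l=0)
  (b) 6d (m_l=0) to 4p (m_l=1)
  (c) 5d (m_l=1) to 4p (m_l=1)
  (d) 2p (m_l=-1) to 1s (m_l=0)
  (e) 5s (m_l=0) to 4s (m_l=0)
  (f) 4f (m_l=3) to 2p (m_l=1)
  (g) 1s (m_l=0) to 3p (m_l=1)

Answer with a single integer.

5

(a) allowed
(b) allowed
(c) allowed
(d) allowed
(e) forbidden — Δl = +0 (E1 requires Δl = ±1)
(f) forbidden — Δl = -2 (E1 requires Δl = ±1); Δm_l = -2 (E1 requires Δm_l = 0, ±1)
(g) allowed
Total allowed: 5 of 7.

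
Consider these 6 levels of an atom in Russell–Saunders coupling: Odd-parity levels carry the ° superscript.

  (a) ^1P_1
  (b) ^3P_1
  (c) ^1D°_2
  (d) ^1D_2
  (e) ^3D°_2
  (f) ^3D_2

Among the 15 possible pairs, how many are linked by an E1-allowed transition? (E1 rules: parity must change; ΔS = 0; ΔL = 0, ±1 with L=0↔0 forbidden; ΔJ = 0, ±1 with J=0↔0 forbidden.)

4

(a)–(b): forbidden (parity, ΔS).
(a)–(c): allowed.
(a)–(d): forbidden (parity).
(a)–(e): forbidden (ΔS).
(a)–(f): forbidden (parity, ΔS).
(b)–(c): forbidden (ΔS).
(b)–(d): forbidden (parity, ΔS).
(b)–(e): allowed.
(b)–(f): forbidden (parity).
(c)–(d): allowed.
(c)–(e): forbidden (parity, ΔS).
(c)–(f): forbidden (ΔS).
(d)–(e): forbidden (ΔS).
(d)–(f): forbidden (parity, ΔS).
(e)–(f): allowed.
Allowed pairs: 4 of 15.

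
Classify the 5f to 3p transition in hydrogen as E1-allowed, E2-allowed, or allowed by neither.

E2

Δl = 1 − 3 = -2; l_i + l_f = 4.
E1 (Δl = ±1): not satisfied.
E2 (Δl = 0,±2, l_i+l_f ≥ 2): satisfied.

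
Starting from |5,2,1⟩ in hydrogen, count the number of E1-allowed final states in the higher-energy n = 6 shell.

5

E1 requires Δl = ±1, so l_f ∈ {1, 3}; with 0 ≤ l_f ≤ n_f−1 = 5, the allowed l_f values are {1, 3}.
For l_f = 1: m_f ∈ {m_i−1, m_i, m_i+1} ∩ [−1, 1] = {0, 1} → 2 states.
For l_f = 3: m_f ∈ {m_i−1, m_i, m_i+1} ∩ [−3, 3] = {0, 1, 2} → 3 states.
Total: 5.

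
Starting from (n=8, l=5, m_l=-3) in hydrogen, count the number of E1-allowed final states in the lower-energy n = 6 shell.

E1 requires Δl = ±1, so l_f ∈ {4, 6}; with 0 ≤ l_f ≤ n_f−1 = 5, the allowed l_f values are {4}.
For l_f = 4: m_f ∈ {m_i−1, m_i, m_i+1} ∩ [−4, 4] = {-4, -3, -2} → 3 states.
Total: 3.

3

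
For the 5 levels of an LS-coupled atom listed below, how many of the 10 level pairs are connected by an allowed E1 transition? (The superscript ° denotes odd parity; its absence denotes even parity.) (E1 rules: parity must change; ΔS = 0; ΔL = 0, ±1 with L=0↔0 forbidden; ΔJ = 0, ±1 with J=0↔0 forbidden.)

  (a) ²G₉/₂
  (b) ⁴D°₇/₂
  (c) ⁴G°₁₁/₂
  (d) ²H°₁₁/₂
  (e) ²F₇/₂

(a)–(b): forbidden (ΔS, ΔL).
(a)–(c): forbidden (ΔS).
(a)–(d): allowed.
(a)–(e): forbidden (parity).
(b)–(c): forbidden (parity, ΔL, ΔJ).
(b)–(d): forbidden (parity, ΔS, ΔL, ΔJ).
(b)–(e): forbidden (ΔS).
(c)–(d): forbidden (parity, ΔS).
(c)–(e): forbidden (ΔS, ΔJ).
(d)–(e): forbidden (ΔL, ΔJ).
Allowed pairs: 1 of 10.

1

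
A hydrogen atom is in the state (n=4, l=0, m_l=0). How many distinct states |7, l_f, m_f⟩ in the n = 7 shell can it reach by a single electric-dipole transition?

E1 requires Δl = ±1, so l_f ∈ {-1, 1}; with 0 ≤ l_f ≤ n_f−1 = 6, the allowed l_f values are {1}.
For l_f = 1: m_f ∈ {m_i−1, m_i, m_i+1} ∩ [−1, 1] = {-1, 0, 1} → 3 states.
Total: 3.

3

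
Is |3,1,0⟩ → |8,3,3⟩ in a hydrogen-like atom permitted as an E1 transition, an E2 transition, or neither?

neither

Δl = 3 − 1 = +2; l_i + l_f = 4.
Δm_l = +3.
E1 (Δl = ±1, |Δm_l| ≤ 1): not satisfied.
E2 (Δl = 0,±2, l_i+l_f ≥ 2, |Δm_l| ≤ 2): not satisfied.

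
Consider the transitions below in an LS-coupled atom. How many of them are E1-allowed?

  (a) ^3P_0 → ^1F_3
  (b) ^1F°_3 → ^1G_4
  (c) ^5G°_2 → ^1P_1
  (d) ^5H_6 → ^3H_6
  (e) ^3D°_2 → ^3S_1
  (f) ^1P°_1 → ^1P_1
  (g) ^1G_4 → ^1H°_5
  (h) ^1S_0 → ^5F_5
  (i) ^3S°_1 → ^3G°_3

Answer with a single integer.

3

(a) forbidden (parity, ΔS, ΔL, ΔJ fail)
(b) allowed
(c) forbidden (ΔS, ΔL fail)
(d) forbidden (parity, ΔS fail)
(e) forbidden (ΔL fails)
(f) allowed
(g) allowed
(h) forbidden (parity, ΔS, ΔL, ΔJ fail)
(i) forbidden (parity, ΔL, ΔJ fail)
Total allowed: 3 of 9.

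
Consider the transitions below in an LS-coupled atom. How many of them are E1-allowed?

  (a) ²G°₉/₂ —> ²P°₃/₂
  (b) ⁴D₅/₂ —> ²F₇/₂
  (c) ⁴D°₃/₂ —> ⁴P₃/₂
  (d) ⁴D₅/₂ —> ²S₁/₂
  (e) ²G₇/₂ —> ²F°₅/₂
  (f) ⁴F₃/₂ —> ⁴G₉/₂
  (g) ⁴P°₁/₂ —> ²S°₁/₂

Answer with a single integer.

(a) forbidden (parity, ΔL, ΔJ fail)
(b) forbidden (parity, ΔS fail)
(c) allowed
(d) forbidden (parity, ΔS, ΔL, ΔJ fail)
(e) allowed
(f) forbidden (parity, ΔJ fail)
(g) forbidden (parity, ΔS fail)
Total allowed: 2 of 7.

2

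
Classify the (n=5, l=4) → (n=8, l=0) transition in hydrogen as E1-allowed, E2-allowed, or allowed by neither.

neither

Δl = 0 − 4 = -4; l_i + l_f = 4.
E1 (Δl = ±1): not satisfied.
E2 (Δl = 0,±2, l_i+l_f ≥ 2): not satisfied.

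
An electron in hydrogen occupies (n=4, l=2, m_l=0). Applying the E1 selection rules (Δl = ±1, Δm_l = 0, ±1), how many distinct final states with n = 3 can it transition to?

3

E1 requires Δl = ±1, so l_f ∈ {1, 3}; with 0 ≤ l_f ≤ n_f−1 = 2, the allowed l_f values are {1}.
For l_f = 1: m_f ∈ {m_i−1, m_i, m_i+1} ∩ [−1, 1] = {-1, 0, 1} → 3 states.
Total: 3.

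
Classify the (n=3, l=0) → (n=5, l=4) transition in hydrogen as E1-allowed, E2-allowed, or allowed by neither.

neither

Δl = 4 − 0 = +4; l_i + l_f = 4.
E1 (Δl = ±1): not satisfied.
E2 (Δl = 0,±2, l_i+l_f ≥ 2): not satisfied.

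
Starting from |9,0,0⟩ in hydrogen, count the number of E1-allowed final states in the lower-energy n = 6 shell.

E1 requires Δl = ±1, so l_f ∈ {-1, 1}; with 0 ≤ l_f ≤ n_f−1 = 5, the allowed l_f values are {1}.
For l_f = 1: m_f ∈ {m_i−1, m_i, m_i+1} ∩ [−1, 1] = {-1, 0, 1} → 3 states.
Total: 3.

3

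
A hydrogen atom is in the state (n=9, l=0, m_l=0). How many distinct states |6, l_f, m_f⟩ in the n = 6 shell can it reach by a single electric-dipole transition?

3

E1 requires Δl = ±1, so l_f ∈ {-1, 1}; with 0 ≤ l_f ≤ n_f−1 = 5, the allowed l_f values are {1}.
For l_f = 1: m_f ∈ {m_i−1, m_i, m_i+1} ∩ [−1, 1] = {-1, 0, 1} → 3 states.
Total: 3.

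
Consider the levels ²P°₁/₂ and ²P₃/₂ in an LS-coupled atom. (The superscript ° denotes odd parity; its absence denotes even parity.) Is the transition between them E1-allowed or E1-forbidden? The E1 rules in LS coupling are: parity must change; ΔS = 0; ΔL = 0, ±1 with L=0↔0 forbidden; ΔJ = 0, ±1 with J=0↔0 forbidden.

Initial level: S=1/2, L=1, J=1/2, parity odd. Final level: S=1/2, L=1, J=3/2, parity even.
Parity must change: odd → even — passes.
ΔS = 0: S: 1/2 → 1/2 — passes.
ΔL = 0, ±1 (not L=0↔0): L: 1 → 1, ΔL = +0 — passes.
ΔJ = 0, ±1 (not J=0↔0): J: 1/2 → 3/2, ΔJ = +1 — passes.
All four E1 rules are satisfied.

allowed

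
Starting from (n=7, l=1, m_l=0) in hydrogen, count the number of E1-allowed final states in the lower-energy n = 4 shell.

4

E1 requires Δl = ±1, so l_f ∈ {0, 2}; with 0 ≤ l_f ≤ n_f−1 = 3, the allowed l_f values are {0, 2}.
For l_f = 0: m_f ∈ {m_i−1, m_i, m_i+1} ∩ [−0, 0] = {0} → 1 state.
For l_f = 2: m_f ∈ {m_i−1, m_i, m_i+1} ∩ [−2, 2] = {-1, 0, 1} → 3 states.
Total: 4.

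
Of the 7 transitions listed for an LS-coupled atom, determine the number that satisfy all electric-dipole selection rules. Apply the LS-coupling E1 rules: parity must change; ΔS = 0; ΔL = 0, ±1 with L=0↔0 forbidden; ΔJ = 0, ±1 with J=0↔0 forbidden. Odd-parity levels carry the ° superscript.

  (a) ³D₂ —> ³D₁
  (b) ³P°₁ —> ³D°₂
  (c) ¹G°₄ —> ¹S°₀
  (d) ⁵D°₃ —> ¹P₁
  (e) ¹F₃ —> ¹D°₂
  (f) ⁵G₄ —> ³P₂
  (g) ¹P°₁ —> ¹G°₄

(a) forbidden (parity fails)
(b) forbidden (parity fails)
(c) forbidden (parity, ΔL, ΔJ fail)
(d) forbidden (ΔS, ΔJ fail)
(e) allowed
(f) forbidden (parity, ΔS, ΔL, ΔJ fail)
(g) forbidden (parity, ΔL, ΔJ fail)
Total allowed: 1 of 7.

1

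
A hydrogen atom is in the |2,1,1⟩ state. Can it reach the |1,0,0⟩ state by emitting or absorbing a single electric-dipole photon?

l: 1 → 0 (Δl = -1). Δl = ±1 satisfied.
Δm_l = 0 − (1) = -1. E1 requires Δm_l = 0, ±1: satisfied.
All E1 selection rules are satisfied.

allowed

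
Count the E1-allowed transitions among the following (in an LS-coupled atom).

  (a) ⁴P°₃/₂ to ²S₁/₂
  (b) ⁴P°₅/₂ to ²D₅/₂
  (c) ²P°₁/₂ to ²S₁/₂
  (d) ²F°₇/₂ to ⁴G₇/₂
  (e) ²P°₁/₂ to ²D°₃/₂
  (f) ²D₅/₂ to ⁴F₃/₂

1

(a) forbidden (ΔS fails)
(b) forbidden (ΔS fails)
(c) allowed
(d) forbidden (ΔS fails)
(e) forbidden (parity fails)
(f) forbidden (parity, ΔS fail)
Total allowed: 1 of 6.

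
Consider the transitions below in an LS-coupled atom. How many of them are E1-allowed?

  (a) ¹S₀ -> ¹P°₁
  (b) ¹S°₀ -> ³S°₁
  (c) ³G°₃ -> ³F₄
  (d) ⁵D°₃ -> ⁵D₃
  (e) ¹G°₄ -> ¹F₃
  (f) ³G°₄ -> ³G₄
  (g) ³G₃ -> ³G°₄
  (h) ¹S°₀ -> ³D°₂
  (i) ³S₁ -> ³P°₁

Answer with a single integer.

(a) allowed
(b) forbidden (parity, ΔS, ΔL fail)
(c) allowed
(d) allowed
(e) allowed
(f) allowed
(g) allowed
(h) forbidden (parity, ΔS, ΔL, ΔJ fail)
(i) allowed
Total allowed: 7 of 9.

7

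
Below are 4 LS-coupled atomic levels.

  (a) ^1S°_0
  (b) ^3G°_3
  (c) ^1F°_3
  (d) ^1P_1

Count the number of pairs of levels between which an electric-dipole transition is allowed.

(a)–(b): forbidden (parity, ΔS, ΔL, ΔJ).
(a)–(c): forbidden (parity, ΔL, ΔJ).
(a)–(d): allowed.
(b)–(c): forbidden (parity, ΔS).
(b)–(d): forbidden (ΔS, ΔL, ΔJ).
(c)–(d): forbidden (ΔL, ΔJ).
Allowed pairs: 1 of 6.

1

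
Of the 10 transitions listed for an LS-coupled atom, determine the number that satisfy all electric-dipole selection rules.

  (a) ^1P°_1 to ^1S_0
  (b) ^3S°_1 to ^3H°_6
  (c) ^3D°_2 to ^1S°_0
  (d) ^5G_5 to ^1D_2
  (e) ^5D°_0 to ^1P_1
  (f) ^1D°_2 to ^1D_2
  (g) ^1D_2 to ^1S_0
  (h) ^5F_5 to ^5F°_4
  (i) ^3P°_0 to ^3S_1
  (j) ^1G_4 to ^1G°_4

5

(a) allowed
(b) forbidden (parity, ΔL, ΔJ fail)
(c) forbidden (parity, ΔS, ΔL, ΔJ fail)
(d) forbidden (parity, ΔS, ΔL, ΔJ fail)
(e) forbidden (ΔS fails)
(f) allowed
(g) forbidden (parity, ΔL, ΔJ fail)
(h) allowed
(i) allowed
(j) allowed
Total allowed: 5 of 10.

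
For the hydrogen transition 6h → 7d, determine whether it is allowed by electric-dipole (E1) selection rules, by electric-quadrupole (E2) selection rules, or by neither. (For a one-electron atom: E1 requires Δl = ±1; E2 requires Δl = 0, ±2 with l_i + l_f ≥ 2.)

neither

Δl = 2 − 5 = -3; l_i + l_f = 7.
E1 (Δl = ±1): not satisfied.
E2 (Δl = 0,±2, l_i+l_f ≥ 2): not satisfied.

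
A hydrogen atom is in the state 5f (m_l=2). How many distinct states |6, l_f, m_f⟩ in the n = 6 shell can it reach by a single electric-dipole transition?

E1 requires Δl = ±1, so l_f ∈ {2, 4}; with 0 ≤ l_f ≤ n_f−1 = 5, the allowed l_f values are {2, 4}.
For l_f = 2: m_f ∈ {m_i−1, m_i, m_i+1} ∩ [−2, 2] = {1, 2} → 2 states.
For l_f = 4: m_f ∈ {m_i−1, m_i, m_i+1} ∩ [−4, 4] = {1, 2, 3} → 3 states.
Total: 5.

5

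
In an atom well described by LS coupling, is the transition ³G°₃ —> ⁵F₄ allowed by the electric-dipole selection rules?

forbidden

Reading off the term symbols: S 1→2, L 4→3, J 3→4, parity odd→even.
Parity must change: odd → even — ok.
ΔS = 0: S: 1 → 2 — fails.
ΔL = 0, ±1 (not L=0↔0): L: 4 → 3, ΔL = -1 — ok.
ΔJ = 0, ±1 (not J=0↔0): J: 3 → 4, ΔJ = +1 — ok.
Rule(s) violated: ΔS.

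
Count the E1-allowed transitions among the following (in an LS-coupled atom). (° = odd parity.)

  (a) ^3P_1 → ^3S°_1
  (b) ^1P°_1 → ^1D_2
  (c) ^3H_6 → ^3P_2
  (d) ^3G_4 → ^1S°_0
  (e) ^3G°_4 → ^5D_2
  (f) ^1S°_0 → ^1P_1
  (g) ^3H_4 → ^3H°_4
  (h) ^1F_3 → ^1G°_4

5

(a) allowed
(b) allowed
(c) forbidden (parity, ΔL, ΔJ fail)
(d) forbidden (ΔS, ΔL, ΔJ fail)
(e) forbidden (ΔS, ΔL, ΔJ fail)
(f) allowed
(g) allowed
(h) allowed
Total allowed: 5 of 8.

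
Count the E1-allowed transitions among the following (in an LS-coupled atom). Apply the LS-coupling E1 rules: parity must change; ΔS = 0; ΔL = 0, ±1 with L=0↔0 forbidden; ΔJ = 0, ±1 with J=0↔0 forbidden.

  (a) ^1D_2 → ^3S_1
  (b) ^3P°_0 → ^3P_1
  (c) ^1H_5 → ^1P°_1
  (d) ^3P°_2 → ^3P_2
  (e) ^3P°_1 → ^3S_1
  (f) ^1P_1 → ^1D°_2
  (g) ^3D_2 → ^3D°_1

5

(a) forbidden (parity, ΔS, ΔL fail)
(b) allowed
(c) forbidden (ΔL, ΔJ fail)
(d) allowed
(e) allowed
(f) allowed
(g) allowed
Total allowed: 5 of 7.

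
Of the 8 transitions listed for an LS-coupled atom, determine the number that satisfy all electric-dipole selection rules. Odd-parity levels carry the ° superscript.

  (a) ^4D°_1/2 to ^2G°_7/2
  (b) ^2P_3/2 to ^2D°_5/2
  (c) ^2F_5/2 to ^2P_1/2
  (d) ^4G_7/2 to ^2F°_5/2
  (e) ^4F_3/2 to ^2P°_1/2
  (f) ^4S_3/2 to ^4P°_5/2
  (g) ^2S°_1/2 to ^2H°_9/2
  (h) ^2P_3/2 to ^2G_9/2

2

(a) forbidden (parity, ΔS, ΔL, ΔJ fail)
(b) allowed
(c) forbidden (parity, ΔL, ΔJ fail)
(d) forbidden (ΔS fails)
(e) forbidden (ΔS, ΔL fail)
(f) allowed
(g) forbidden (parity, ΔL, ΔJ fail)
(h) forbidden (parity, ΔL, ΔJ fail)
Total allowed: 2 of 8.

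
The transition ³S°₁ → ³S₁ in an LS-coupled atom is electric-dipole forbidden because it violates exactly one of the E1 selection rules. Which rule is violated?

the L=0 ↔ L=0 exclusion

Initial level: S=1, L=0, J=1, parity odd. Final level: S=1, L=0, J=1, parity even.
ΔJ = 0, ±1 (not J=0↔0): J: 1 → 1, ΔJ = +0 — ✓.
ΔS = 0: S: 1 → 1 — ✓.
Parity must change: odd → even — ✓.
ΔL = 0, ±1 (not L=0↔0): L: 0 → 0, ΔL = +0 — ✗.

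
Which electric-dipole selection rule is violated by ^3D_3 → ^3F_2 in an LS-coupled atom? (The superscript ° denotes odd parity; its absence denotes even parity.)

Reading off the term symbols: S 1→1, L 2→3, J 3→2, parity even→even.
Parity must change: even → even — fails.
ΔJ = 0, ±1 (not J=0↔0): J: 3 → 2, ΔJ = -1 — passes.
ΔS = 0: S: 1 → 1 — passes.
ΔL = 0, ±1 (not L=0↔0): L: 2 → 3, ΔL = +1 — passes.

parity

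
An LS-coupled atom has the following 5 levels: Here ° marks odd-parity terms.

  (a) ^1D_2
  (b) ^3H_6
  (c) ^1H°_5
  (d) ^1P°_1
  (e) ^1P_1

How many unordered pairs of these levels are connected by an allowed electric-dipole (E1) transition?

(a)–(b): forbidden (parity, ΔS, ΔL, ΔJ).
(a)–(c): forbidden (ΔL, ΔJ).
(a)–(d): allowed.
(a)–(e): forbidden (parity).
(b)–(c): forbidden (ΔS).
(b)–(d): forbidden (ΔS, ΔL, ΔJ).
(b)–(e): forbidden (parity, ΔS, ΔL, ΔJ).
(c)–(d): forbidden (parity, ΔL, ΔJ).
(c)–(e): forbidden (ΔL, ΔJ).
(d)–(e): allowed.
Allowed pairs: 2 of 10.

2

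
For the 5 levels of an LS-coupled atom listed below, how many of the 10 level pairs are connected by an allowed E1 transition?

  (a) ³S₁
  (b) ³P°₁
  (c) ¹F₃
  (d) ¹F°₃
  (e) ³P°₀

3

(a)–(b): allowed.
(a)–(c): forbidden (parity, ΔS, ΔL, ΔJ).
(a)–(d): forbidden (ΔS, ΔL, ΔJ).
(a)–(e): allowed.
(b)–(c): forbidden (ΔS, ΔL, ΔJ).
(b)–(d): forbidden (parity, ΔS, ΔL, ΔJ).
(b)–(e): forbidden (parity).
(c)–(d): allowed.
(c)–(e): forbidden (ΔS, ΔL, ΔJ).
(d)–(e): forbidden (parity, ΔS, ΔL, ΔJ).
Allowed pairs: 3 of 10.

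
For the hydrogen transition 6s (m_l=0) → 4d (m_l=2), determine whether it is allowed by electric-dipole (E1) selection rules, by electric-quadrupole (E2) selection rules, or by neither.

Δl = 2 − 0 = +2; l_i + l_f = 2.
Δm_l = +2.
E1 (Δl = ±1, |Δm_l| ≤ 1): not satisfied.
E2 (Δl = 0,±2, l_i+l_f ≥ 2, |Δm_l| ≤ 2): satisfied.

E2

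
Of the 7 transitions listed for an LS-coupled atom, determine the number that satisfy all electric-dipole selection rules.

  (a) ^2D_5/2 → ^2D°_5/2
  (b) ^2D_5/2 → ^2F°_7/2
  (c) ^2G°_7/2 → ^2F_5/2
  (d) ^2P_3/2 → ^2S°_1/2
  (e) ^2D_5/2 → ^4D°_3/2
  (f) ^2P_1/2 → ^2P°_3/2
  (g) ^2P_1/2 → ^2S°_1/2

6

(a) allowed
(b) allowed
(c) allowed
(d) allowed
(e) forbidden (ΔS fails)
(f) allowed
(g) allowed
Total allowed: 6 of 7.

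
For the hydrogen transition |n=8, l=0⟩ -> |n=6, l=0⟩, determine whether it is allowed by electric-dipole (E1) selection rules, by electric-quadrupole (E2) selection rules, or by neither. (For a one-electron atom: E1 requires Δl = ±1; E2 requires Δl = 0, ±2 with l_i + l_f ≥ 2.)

neither

Δl = 0 − 0 = +0; l_i + l_f = 0.
E1 (Δl = ±1): not satisfied.
E2 (Δl = 0,±2, l_i+l_f ≥ 2): not satisfied.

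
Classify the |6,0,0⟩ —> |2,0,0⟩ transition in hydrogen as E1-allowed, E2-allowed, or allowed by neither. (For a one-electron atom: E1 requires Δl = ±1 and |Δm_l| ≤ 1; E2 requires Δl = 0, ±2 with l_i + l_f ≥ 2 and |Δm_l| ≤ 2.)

Δl = 0 − 0 = +0; l_i + l_f = 0.
Δm_l = +0.
E1 (Δl = ±1, |Δm_l| ≤ 1): not satisfied.
E2 (Δl = 0,±2, l_i+l_f ≥ 2, |Δm_l| ≤ 2): not satisfied.

neither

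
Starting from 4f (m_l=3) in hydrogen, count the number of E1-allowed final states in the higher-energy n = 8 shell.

E1 requires Δl = ±1, so l_f ∈ {2, 4}; with 0 ≤ l_f ≤ n_f−1 = 7, the allowed l_f values are {2, 4}.
For l_f = 2: m_f ∈ {m_i−1, m_i, m_i+1} ∩ [−2, 2] = {2} → 1 state.
For l_f = 4: m_f ∈ {m_i−1, m_i, m_i+1} ∩ [−4, 4] = {2, 3, 4} → 3 states.
Total: 4.

4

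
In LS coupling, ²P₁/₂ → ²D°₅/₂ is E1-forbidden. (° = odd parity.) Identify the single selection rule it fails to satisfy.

Initial level: S=1/2, L=1, J=1/2, parity even. Final level: S=1/2, L=2, J=5/2, parity odd.
ΔL = 0, ±1 (not L=0↔0): L: 1 → 2, ΔL = +1 — passes.
ΔS = 0: S: 1/2 → 1/2 — passes.
ΔJ = 0, ±1 (not J=0↔0): J: 1/2 → 5/2, ΔJ = +2 — fails.
Parity must change: even → odd — passes.

the ΔJ = 0, ±1 rule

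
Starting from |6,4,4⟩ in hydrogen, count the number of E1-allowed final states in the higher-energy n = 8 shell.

4

E1 requires Δl = ±1, so l_f ∈ {3, 5}; with 0 ≤ l_f ≤ n_f−1 = 7, the allowed l_f values are {3, 5}.
For l_f = 3: m_f ∈ {m_i−1, m_i, m_i+1} ∩ [−3, 3] = {3} → 1 state.
For l_f = 5: m_f ∈ {m_i−1, m_i, m_i+1} ∩ [−5, 5] = {3, 4, 5} → 3 states.
Total: 4.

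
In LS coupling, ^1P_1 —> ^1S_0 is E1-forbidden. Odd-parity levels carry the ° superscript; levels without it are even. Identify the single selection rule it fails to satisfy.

ΔJ = 0, ±1 (not J=0↔0): J: 1 → 0, ΔJ = -1 — ok.
ΔL = 0, ±1 (not L=0↔0): L: 1 → 0, ΔL = -1 — ok.
Parity must change: even → even — fails.
ΔS = 0: S: 0 → 0 — ok.

parity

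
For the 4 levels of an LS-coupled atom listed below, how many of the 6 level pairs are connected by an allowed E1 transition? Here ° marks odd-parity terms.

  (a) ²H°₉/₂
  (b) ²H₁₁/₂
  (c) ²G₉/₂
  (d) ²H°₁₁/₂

(a)–(b): allowed.
(a)–(c): allowed.
(a)–(d): forbidden (parity).
(b)–(c): forbidden (parity).
(b)–(d): allowed.
(c)–(d): allowed.
Allowed pairs: 4 of 6.

4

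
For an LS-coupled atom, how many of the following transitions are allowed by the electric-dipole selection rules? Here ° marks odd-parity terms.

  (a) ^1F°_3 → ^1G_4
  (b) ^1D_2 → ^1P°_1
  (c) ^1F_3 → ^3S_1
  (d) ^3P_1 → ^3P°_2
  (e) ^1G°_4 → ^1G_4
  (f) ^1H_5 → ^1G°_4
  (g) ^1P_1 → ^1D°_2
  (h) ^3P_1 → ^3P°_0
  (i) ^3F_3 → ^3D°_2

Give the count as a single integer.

8

(a) allowed
(b) allowed
(c) forbidden (parity, ΔS, ΔL, ΔJ fail)
(d) allowed
(e) allowed
(f) allowed
(g) allowed
(h) allowed
(i) allowed
Total allowed: 8 of 9.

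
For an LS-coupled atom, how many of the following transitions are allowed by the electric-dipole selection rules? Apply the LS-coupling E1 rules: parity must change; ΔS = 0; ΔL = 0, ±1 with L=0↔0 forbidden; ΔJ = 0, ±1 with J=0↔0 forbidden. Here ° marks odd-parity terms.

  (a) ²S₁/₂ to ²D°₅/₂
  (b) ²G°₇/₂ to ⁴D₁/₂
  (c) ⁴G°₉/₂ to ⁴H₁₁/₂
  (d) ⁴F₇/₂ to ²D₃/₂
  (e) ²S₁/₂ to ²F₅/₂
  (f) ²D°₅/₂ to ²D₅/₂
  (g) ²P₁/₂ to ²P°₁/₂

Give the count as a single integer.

3

(a) forbidden (ΔL, ΔJ fail)
(b) forbidden (ΔS, ΔL, ΔJ fail)
(c) allowed
(d) forbidden (parity, ΔS, ΔJ fail)
(e) forbidden (parity, ΔL, ΔJ fail)
(f) allowed
(g) allowed
Total allowed: 3 of 7.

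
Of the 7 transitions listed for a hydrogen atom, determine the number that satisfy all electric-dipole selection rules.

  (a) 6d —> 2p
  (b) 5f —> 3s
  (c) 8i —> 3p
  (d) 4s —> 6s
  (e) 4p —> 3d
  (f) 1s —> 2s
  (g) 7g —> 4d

2

(a) allowed
(b) forbidden — Δl = -3 (E1 requires Δl = ±1)
(c) forbidden — Δl = -5 (E1 requires Δl = ±1)
(d) forbidden — Δl = +0 (E1 requires Δl = ±1)
(e) allowed
(f) forbidden — Δl = +0 (E1 requires Δl = ±1)
(g) forbidden — Δl = -2 (E1 requires Δl = ±1)
Total allowed: 2 of 7.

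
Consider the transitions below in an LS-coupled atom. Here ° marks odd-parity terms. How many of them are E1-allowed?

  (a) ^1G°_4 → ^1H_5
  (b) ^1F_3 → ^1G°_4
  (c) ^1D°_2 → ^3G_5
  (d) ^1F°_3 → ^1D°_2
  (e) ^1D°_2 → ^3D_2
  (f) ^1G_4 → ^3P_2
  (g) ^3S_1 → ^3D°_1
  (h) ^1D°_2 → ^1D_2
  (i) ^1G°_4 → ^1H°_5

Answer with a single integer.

(a) allowed
(b) allowed
(c) forbidden (ΔS, ΔL, ΔJ fail)
(d) forbidden (parity fails)
(e) forbidden (ΔS fails)
(f) forbidden (parity, ΔS, ΔL, ΔJ fail)
(g) forbidden (ΔL fails)
(h) allowed
(i) forbidden (parity fails)
Total allowed: 3 of 9.

3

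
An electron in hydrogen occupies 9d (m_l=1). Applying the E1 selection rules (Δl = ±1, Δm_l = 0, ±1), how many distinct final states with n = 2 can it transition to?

2

E1 requires Δl = ±1, so l_f ∈ {1, 3}; with 0 ≤ l_f ≤ n_f−1 = 1, the allowed l_f values are {1}.
For l_f = 1: m_f ∈ {m_i−1, m_i, m_i+1} ∩ [−1, 1] = {0, 1} → 2 states.
Total: 2.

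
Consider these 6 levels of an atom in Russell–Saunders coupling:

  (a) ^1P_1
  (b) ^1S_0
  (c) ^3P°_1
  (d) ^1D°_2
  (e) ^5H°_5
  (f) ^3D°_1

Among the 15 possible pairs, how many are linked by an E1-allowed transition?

(a)–(b): forbidden (parity).
(a)–(c): forbidden (ΔS).
(a)–(d): allowed.
(a)–(e): forbidden (ΔS, ΔL, ΔJ).
(a)–(f): forbidden (ΔS).
(b)–(c): forbidden (ΔS).
(b)–(d): forbidden (ΔL, ΔJ).
(b)–(e): forbidden (ΔS, ΔL, ΔJ).
(b)–(f): forbidden (ΔS, ΔL).
(c)–(d): forbidden (parity, ΔS).
(c)–(e): forbidden (parity, ΔS, ΔL, ΔJ).
(c)–(f): forbidden (parity).
(d)–(e): forbidden (parity, ΔS, ΔL, ΔJ).
(d)–(f): forbidden (parity, ΔS).
(e)–(f): forbidden (parity, ΔS, ΔL, ΔJ).
Allowed pairs: 1 of 15.

1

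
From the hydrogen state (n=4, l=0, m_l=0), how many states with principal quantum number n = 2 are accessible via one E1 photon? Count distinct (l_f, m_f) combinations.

E1 requires Δl = ±1, so l_f ∈ {-1, 1}; with 0 ≤ l_f ≤ n_f−1 = 1, the allowed l_f values are {1}.
For l_f = 1: m_f ∈ {m_i−1, m_i, m_i+1} ∩ [−1, 1] = {-1, 0, 1} → 3 states.
Total: 3.

3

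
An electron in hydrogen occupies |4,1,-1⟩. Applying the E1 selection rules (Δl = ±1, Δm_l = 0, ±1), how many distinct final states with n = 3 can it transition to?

E1 requires Δl = ±1, so l_f ∈ {0, 2}; with 0 ≤ l_f ≤ n_f−1 = 2, the allowed l_f values are {0, 2}.
For l_f = 0: m_f ∈ {m_i−1, m_i, m_i+1} ∩ [−0, 0] = {0} → 1 state.
For l_f = 2: m_f ∈ {m_i−1, m_i, m_i+1} ∩ [−2, 2] = {-2, -1, 0} → 3 states.
Total: 4.

4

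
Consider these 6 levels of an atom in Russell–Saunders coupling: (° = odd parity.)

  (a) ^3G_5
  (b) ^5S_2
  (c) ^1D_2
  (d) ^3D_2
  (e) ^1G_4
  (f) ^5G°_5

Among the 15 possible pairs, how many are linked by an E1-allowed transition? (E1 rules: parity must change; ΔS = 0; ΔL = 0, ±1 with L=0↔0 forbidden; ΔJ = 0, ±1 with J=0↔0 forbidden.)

0

(a)–(b): forbidden (parity, ΔS, ΔL, ΔJ).
(a)–(c): forbidden (parity, ΔS, ΔL, ΔJ).
(a)–(d): forbidden (parity, ΔL, ΔJ).
(a)–(e): forbidden (parity, ΔS).
(a)–(f): forbidden (ΔS).
(b)–(c): forbidden (parity, ΔS, ΔL).
(b)–(d): forbidden (parity, ΔS, ΔL).
(b)–(e): forbidden (parity, ΔS, ΔL, ΔJ).
(b)–(f): forbidden (ΔL, ΔJ).
(c)–(d): forbidden (parity, ΔS).
(c)–(e): forbidden (parity, ΔL, ΔJ).
(c)–(f): forbidden (ΔS, ΔL, ΔJ).
(d)–(e): forbidden (parity, ΔS, ΔL, ΔJ).
(d)–(f): forbidden (ΔS, ΔL, ΔJ).
(e)–(f): forbidden (ΔS).
Allowed pairs: 0 of 15.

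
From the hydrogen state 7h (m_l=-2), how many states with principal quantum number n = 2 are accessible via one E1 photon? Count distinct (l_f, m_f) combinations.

0

E1 requires l_f ∈ {4, 6}, but neither lies in [0, 1], so no final state is reachable.
Total: 0.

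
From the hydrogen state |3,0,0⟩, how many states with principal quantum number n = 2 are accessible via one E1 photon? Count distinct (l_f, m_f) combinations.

3

E1 requires Δl = ±1, so l_f ∈ {-1, 1}; with 0 ≤ l_f ≤ n_f−1 = 1, the allowed l_f values are {1}.
For l_f = 1: m_f ∈ {m_i−1, m_i, m_i+1} ∩ [−1, 1] = {-1, 0, 1} → 3 states.
Total: 3.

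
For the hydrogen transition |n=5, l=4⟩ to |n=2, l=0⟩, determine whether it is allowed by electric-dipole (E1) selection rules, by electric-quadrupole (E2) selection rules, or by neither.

Δl = 0 − 4 = -4; l_i + l_f = 4.
E1 (Δl = ±1): not satisfied.
E2 (Δl = 0,±2, l_i+l_f ≥ 2): not satisfied.

neither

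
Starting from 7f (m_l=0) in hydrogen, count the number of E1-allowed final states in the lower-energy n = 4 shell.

E1 requires Δl = ±1, so l_f ∈ {2, 4}; with 0 ≤ l_f ≤ n_f−1 = 3, the allowed l_f values are {2}.
For l_f = 2: m_f ∈ {m_i−1, m_i, m_i+1} ∩ [−2, 2] = {-1, 0, 1} → 3 states.
Total: 3.

3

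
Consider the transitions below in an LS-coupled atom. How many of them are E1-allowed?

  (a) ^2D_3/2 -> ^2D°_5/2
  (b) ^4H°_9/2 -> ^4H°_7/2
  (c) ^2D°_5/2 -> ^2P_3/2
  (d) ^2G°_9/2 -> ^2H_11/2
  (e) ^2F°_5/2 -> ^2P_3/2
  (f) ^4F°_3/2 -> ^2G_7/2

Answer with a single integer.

(a) allowed
(b) forbidden (parity fails)
(c) allowed
(d) allowed
(e) forbidden (ΔL fails)
(f) forbidden (ΔS, ΔJ fail)
Total allowed: 3 of 6.

3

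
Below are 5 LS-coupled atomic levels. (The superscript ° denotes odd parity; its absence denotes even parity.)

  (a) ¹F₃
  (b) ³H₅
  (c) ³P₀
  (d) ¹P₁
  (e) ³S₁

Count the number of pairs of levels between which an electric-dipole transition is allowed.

0

(a)–(b): forbidden (parity, ΔS, ΔL, ΔJ).
(a)–(c): forbidden (parity, ΔS, ΔL, ΔJ).
(a)–(d): forbidden (parity, ΔL, ΔJ).
(a)–(e): forbidden (parity, ΔS, ΔL, ΔJ).
(b)–(c): forbidden (parity, ΔL, ΔJ).
(b)–(d): forbidden (parity, ΔS, ΔL, ΔJ).
(b)–(e): forbidden (parity, ΔL, ΔJ).
(c)–(d): forbidden (parity, ΔS).
(c)–(e): forbidden (parity).
(d)–(e): forbidden (parity, ΔS).
Allowed pairs: 0 of 10.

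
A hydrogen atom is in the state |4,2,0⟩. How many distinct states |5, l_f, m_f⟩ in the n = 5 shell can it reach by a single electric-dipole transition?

6

E1 requires Δl = ±1, so l_f ∈ {1, 3}; with 0 ≤ l_f ≤ n_f−1 = 4, the allowed l_f values are {1, 3}.
For l_f = 1: m_f ∈ {m_i−1, m_i, m_i+1} ∩ [−1, 1] = {-1, 0, 1} → 3 states.
For l_f = 3: m_f ∈ {m_i−1, m_i, m_i+1} ∩ [−3, 3] = {-1, 0, 1} → 3 states.
Total: 6.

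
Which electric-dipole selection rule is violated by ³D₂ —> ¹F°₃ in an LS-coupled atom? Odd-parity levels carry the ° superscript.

the ΔS = 0 rule

Initial level: S=1, L=2, J=2, parity even. Final level: S=0, L=3, J=3, parity odd.
ΔS = 0: S: 1 → 0 — ✗.
Parity must change: even → odd — ✓.
ΔL = 0, ±1 (not L=0↔0): L: 2 → 3, ΔL = +1 — ✓.
ΔJ = 0, ±1 (not J=0↔0): J: 2 → 3, ΔJ = +1 — ✓.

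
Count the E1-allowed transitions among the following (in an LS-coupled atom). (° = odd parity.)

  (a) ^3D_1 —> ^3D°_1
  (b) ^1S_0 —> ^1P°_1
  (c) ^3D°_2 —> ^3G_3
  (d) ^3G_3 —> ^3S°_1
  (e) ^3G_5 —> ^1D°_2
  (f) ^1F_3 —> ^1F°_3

(a) allowed
(b) allowed
(c) forbidden (ΔL fails)
(d) forbidden (ΔL, ΔJ fail)
(e) forbidden (ΔS, ΔL, ΔJ fail)
(f) allowed
Total allowed: 3 of 6.

3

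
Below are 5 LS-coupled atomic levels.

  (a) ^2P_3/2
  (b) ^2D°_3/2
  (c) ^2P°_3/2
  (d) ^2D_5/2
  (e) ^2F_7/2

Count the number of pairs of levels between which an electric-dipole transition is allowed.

(a)–(b): allowed.
(a)–(c): allowed.
(a)–(d): forbidden (parity).
(a)–(e): forbidden (parity, ΔL, ΔJ).
(b)–(c): forbidden (parity).
(b)–(d): allowed.
(b)–(e): forbidden (ΔJ).
(c)–(d): allowed.
(c)–(e): forbidden (ΔL, ΔJ).
(d)–(e): forbidden (parity).
Allowed pairs: 4 of 10.

4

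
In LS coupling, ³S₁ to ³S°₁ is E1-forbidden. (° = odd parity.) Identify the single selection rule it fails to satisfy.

the L=0 ↔ L=0 exclusion

Reading off the term symbols: S 1→1, L 0→0, J 1→1, parity even→odd.
ΔL = 0, ±1 (not L=0↔0): L: 0 → 0, ΔL = +0 — fails.
ΔS = 0: S: 1 → 1 — ok.
Parity must change: even → odd — ok.
ΔJ = 0, ±1 (not J=0↔0): J: 1 → 1, ΔJ = +0 — ok.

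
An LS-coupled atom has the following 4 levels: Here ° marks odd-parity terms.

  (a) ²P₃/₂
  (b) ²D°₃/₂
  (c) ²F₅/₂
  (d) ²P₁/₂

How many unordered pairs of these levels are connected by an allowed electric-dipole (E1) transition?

3

(a)–(b): allowed.
(a)–(c): forbidden (parity, ΔL).
(a)–(d): forbidden (parity).
(b)–(c): allowed.
(b)–(d): allowed.
(c)–(d): forbidden (parity, ΔL, ΔJ).
Allowed pairs: 3 of 6.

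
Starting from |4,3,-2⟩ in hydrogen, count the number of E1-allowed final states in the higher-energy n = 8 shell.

5

E1 requires Δl = ±1, so l_f ∈ {2, 4}; with 0 ≤ l_f ≤ n_f−1 = 7, the allowed l_f values are {2, 4}.
For l_f = 2: m_f ∈ {m_i−1, m_i, m_i+1} ∩ [−2, 2] = {-2, -1} → 2 states.
For l_f = 4: m_f ∈ {m_i−1, m_i, m_i+1} ∩ [−4, 4] = {-3, -2, -1} → 3 states.
Total: 5.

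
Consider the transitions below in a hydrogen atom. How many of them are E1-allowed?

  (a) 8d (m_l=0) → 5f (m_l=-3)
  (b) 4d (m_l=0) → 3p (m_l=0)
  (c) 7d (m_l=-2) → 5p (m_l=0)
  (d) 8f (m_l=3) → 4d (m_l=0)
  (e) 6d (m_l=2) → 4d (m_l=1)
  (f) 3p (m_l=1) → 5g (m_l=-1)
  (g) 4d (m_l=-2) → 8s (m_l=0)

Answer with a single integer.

(a) forbidden — Δm_l = -3 (E1 requires Δm_l = 0, ±1)
(b) allowed
(c) forbidden — Δm_l = +2 (E1 requires Δm_l = 0, ±1)
(d) forbidden — Δm_l = -3 (E1 requires Δm_l = 0, ±1)
(e) forbidden — Δl = +0 (E1 requires Δl = ±1)
(f) forbidden — Δl = +3 (E1 requires Δl = ±1); Δm_l = -2 (E1 requires Δm_l = 0, ±1)
(g) forbidden — Δl = -2 (E1 requires Δl = ±1); Δm_l = +2 (E1 requires Δm_l = 0, ±1)
Total allowed: 1 of 7.

1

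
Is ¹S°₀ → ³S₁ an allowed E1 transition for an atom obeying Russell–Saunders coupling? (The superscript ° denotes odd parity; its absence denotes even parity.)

forbidden

Initial level: S=0, L=0, J=0, parity odd. Final level: S=1, L=0, J=1, parity even.
Parity must change: odd → even — ok.
ΔS = 0: S: 0 → 1 — fails.
ΔL = 0, ±1 (not L=0↔0): L: 0 → 0, ΔL = +0 — fails.
ΔJ = 0, ±1 (not J=0↔0): J: 0 → 1, ΔJ = +1 — ok.
Rule(s) violated: ΔS, ΔL.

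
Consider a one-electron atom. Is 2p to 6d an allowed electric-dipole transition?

allowed

Initial l = 1, final l = 2, so Δl = +1. E1 requires Δl = ±1: ✓.
All E1 selection rules are satisfied.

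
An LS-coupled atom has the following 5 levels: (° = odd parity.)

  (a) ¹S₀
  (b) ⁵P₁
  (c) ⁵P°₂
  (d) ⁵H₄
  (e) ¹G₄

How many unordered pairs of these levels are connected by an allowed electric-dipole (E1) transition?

(a)–(b): forbidden (parity, ΔS).
(a)–(c): forbidden (ΔS, ΔJ).
(a)–(d): forbidden (parity, ΔS, ΔL, ΔJ).
(a)–(e): forbidden (parity, ΔL, ΔJ).
(b)–(c): allowed.
(b)–(d): forbidden (parity, ΔL, ΔJ).
(b)–(e): forbidden (parity, ΔS, ΔL, ΔJ).
(c)–(d): forbidden (ΔL, ΔJ).
(c)–(e): forbidden (ΔS, ΔL, ΔJ).
(d)–(e): forbidden (parity, ΔS).
Allowed pairs: 1 of 10.

1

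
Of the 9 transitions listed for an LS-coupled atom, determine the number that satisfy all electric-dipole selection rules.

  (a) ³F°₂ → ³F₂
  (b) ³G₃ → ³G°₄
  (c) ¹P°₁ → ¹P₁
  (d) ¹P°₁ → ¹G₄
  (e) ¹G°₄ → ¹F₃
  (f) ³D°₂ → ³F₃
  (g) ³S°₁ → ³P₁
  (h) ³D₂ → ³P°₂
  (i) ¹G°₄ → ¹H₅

8

(a) allowed
(b) allowed
(c) allowed
(d) forbidden (ΔL, ΔJ fail)
(e) allowed
(f) allowed
(g) allowed
(h) allowed
(i) allowed
Total allowed: 8 of 9.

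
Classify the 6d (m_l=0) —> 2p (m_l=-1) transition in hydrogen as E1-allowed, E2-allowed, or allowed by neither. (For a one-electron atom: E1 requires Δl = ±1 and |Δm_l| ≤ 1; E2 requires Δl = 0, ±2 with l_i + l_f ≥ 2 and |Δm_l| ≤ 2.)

E1

Δl = 1 − 2 = -1; l_i + l_f = 3.
Δm_l = -1.
E1 (Δl = ±1, |Δm_l| ≤ 1): satisfied.
E2 (Δl = 0,±2, l_i+l_f ≥ 2, |Δm_l| ≤ 2): not satisfied.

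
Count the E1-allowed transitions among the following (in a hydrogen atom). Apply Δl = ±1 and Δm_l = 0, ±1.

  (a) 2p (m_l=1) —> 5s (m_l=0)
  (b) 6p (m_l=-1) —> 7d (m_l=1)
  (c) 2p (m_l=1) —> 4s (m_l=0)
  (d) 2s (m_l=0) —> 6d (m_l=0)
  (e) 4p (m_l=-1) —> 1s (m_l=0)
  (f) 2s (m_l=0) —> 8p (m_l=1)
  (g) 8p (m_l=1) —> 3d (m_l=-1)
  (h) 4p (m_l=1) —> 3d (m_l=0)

5

(a) allowed
(b) forbidden — Δm_l = +2 (E1 requires Δm_l = 0, ±1)
(c) allowed
(d) forbidden — Δl = +2 (E1 requires Δl = ±1)
(e) allowed
(f) allowed
(g) forbidden — Δm_l = -2 (E1 requires Δm_l = 0, ±1)
(h) allowed
Total allowed: 5 of 8.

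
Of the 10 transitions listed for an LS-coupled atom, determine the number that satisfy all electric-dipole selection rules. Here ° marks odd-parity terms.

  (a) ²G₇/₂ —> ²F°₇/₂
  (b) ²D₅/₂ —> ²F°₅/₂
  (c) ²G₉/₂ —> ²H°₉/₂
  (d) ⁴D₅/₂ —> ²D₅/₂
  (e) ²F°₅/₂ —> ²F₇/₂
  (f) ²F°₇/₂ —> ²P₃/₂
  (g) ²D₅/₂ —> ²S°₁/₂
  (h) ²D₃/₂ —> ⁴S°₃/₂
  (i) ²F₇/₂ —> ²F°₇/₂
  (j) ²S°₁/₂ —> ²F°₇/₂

(a) allowed
(b) allowed
(c) allowed
(d) forbidden (parity, ΔS fail)
(e) allowed
(f) forbidden (ΔL, ΔJ fail)
(g) forbidden (ΔL, ΔJ fail)
(h) forbidden (ΔS, ΔL fail)
(i) allowed
(j) forbidden (parity, ΔL, ΔJ fail)
Total allowed: 5 of 10.

5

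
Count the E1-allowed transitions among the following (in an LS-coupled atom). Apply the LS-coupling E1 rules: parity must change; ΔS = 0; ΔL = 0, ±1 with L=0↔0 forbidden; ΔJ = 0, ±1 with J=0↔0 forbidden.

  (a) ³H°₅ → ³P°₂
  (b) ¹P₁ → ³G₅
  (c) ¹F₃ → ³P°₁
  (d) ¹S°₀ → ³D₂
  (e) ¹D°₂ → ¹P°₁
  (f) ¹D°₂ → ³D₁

(a) forbidden (parity, ΔL, ΔJ fail)
(b) forbidden (parity, ΔS, ΔL, ΔJ fail)
(c) forbidden (ΔS, ΔL, ΔJ fail)
(d) forbidden (ΔS, ΔL, ΔJ fail)
(e) forbidden (parity fails)
(f) forbidden (ΔS fails)
Total allowed: 0 of 6.

0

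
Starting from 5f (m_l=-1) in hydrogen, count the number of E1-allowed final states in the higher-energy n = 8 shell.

E1 requires Δl = ±1, so l_f ∈ {2, 4}; with 0 ≤ l_f ≤ n_f−1 = 7, the allowed l_f values are {2, 4}.
For l_f = 2: m_f ∈ {m_i−1, m_i, m_i+1} ∩ [−2, 2] = {-2, -1, 0} → 3 states.
For l_f = 4: m_f ∈ {m_i−1, m_i, m_i+1} ∩ [−4, 4] = {-2, -1, 0} → 3 states.
Total: 6.

6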